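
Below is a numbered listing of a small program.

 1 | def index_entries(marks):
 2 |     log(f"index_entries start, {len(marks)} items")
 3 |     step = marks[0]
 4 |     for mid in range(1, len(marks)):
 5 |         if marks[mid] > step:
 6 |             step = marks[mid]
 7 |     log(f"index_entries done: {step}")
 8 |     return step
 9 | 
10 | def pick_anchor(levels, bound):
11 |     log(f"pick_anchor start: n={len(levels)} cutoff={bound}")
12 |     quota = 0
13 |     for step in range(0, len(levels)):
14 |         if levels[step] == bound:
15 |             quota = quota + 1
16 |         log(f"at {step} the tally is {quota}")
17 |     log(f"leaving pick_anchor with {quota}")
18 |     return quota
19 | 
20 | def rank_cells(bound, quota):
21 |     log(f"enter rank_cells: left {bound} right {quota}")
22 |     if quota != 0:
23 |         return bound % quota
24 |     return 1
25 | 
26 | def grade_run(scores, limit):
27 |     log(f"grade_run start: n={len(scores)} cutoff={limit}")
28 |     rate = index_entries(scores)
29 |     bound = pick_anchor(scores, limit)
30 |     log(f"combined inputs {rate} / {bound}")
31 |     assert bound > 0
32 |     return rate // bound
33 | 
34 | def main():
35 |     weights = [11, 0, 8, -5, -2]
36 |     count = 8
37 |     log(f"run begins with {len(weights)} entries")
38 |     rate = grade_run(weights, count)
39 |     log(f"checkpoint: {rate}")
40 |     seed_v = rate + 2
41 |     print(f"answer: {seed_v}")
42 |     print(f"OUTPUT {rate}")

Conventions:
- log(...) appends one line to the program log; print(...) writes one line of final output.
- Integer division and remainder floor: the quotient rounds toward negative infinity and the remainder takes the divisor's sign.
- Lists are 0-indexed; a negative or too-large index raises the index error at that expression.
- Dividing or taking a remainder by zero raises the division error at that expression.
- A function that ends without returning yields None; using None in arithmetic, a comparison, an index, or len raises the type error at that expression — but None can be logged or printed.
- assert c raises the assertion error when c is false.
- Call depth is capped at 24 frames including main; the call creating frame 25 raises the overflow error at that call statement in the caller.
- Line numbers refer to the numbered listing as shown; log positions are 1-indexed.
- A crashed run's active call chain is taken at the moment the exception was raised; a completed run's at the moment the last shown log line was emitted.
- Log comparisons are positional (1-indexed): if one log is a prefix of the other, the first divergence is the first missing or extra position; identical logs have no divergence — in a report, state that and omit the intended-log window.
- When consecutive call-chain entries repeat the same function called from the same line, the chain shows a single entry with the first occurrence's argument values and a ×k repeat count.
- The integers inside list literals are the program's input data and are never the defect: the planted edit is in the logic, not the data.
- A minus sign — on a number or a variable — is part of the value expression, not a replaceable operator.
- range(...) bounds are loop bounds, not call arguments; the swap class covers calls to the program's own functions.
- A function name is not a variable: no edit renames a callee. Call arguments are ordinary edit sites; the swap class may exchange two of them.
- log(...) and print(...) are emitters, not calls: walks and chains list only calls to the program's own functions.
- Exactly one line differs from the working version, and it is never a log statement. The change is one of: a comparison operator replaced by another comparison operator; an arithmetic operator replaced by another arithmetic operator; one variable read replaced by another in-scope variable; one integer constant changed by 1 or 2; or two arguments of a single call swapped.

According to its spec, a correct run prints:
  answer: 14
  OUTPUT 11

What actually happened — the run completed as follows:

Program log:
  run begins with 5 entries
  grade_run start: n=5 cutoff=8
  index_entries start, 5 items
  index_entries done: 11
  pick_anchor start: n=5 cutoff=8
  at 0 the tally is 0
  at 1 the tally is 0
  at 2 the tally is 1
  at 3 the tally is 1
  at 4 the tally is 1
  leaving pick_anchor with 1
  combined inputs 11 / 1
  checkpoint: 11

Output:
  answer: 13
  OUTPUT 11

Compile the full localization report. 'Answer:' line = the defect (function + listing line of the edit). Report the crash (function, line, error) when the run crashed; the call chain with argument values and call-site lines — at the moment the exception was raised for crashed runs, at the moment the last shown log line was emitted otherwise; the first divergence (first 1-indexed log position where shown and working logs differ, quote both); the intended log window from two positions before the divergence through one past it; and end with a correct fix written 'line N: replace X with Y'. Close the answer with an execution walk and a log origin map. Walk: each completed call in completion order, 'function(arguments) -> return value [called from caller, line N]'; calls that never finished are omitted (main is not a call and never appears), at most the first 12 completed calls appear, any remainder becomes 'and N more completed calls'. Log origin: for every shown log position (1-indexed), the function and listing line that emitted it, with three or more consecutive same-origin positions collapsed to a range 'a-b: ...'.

Answer: the defect is in main at line 40.
The tell: Every logged value matches the working version; the printed result is what differs.
Call chain: main.
First divergence: there is none — every log position agrees.
Execution walk:
  index_entries([11, 0, 8, -5, -2]) -> 11  [called from grade_run, line 28]
  pick_anchor([11, 0, 8, -5, -2], 8) -> 1  [called from grade_run, line 29]
  grade_run([11, 0, 8, -5, -2], 8) -> 11  [called from main, line 38]
Log origin:
  1: emitted by main (line 37)
  2: emitted by grade_run (line 27)
  3: emitted by index_entries (line 2)
  4: emitted by index_entries (line 7)
  5: emitted by pick_anchor (line 11)
  6-10: emitted by pick_anchor (line 16)
  11: emitted by pick_anchor (line 17)
  12: emitted by grade_run (line 30)
  13: emitted by main (line 39)
A correct fix: line 40: replace `2` with `3`.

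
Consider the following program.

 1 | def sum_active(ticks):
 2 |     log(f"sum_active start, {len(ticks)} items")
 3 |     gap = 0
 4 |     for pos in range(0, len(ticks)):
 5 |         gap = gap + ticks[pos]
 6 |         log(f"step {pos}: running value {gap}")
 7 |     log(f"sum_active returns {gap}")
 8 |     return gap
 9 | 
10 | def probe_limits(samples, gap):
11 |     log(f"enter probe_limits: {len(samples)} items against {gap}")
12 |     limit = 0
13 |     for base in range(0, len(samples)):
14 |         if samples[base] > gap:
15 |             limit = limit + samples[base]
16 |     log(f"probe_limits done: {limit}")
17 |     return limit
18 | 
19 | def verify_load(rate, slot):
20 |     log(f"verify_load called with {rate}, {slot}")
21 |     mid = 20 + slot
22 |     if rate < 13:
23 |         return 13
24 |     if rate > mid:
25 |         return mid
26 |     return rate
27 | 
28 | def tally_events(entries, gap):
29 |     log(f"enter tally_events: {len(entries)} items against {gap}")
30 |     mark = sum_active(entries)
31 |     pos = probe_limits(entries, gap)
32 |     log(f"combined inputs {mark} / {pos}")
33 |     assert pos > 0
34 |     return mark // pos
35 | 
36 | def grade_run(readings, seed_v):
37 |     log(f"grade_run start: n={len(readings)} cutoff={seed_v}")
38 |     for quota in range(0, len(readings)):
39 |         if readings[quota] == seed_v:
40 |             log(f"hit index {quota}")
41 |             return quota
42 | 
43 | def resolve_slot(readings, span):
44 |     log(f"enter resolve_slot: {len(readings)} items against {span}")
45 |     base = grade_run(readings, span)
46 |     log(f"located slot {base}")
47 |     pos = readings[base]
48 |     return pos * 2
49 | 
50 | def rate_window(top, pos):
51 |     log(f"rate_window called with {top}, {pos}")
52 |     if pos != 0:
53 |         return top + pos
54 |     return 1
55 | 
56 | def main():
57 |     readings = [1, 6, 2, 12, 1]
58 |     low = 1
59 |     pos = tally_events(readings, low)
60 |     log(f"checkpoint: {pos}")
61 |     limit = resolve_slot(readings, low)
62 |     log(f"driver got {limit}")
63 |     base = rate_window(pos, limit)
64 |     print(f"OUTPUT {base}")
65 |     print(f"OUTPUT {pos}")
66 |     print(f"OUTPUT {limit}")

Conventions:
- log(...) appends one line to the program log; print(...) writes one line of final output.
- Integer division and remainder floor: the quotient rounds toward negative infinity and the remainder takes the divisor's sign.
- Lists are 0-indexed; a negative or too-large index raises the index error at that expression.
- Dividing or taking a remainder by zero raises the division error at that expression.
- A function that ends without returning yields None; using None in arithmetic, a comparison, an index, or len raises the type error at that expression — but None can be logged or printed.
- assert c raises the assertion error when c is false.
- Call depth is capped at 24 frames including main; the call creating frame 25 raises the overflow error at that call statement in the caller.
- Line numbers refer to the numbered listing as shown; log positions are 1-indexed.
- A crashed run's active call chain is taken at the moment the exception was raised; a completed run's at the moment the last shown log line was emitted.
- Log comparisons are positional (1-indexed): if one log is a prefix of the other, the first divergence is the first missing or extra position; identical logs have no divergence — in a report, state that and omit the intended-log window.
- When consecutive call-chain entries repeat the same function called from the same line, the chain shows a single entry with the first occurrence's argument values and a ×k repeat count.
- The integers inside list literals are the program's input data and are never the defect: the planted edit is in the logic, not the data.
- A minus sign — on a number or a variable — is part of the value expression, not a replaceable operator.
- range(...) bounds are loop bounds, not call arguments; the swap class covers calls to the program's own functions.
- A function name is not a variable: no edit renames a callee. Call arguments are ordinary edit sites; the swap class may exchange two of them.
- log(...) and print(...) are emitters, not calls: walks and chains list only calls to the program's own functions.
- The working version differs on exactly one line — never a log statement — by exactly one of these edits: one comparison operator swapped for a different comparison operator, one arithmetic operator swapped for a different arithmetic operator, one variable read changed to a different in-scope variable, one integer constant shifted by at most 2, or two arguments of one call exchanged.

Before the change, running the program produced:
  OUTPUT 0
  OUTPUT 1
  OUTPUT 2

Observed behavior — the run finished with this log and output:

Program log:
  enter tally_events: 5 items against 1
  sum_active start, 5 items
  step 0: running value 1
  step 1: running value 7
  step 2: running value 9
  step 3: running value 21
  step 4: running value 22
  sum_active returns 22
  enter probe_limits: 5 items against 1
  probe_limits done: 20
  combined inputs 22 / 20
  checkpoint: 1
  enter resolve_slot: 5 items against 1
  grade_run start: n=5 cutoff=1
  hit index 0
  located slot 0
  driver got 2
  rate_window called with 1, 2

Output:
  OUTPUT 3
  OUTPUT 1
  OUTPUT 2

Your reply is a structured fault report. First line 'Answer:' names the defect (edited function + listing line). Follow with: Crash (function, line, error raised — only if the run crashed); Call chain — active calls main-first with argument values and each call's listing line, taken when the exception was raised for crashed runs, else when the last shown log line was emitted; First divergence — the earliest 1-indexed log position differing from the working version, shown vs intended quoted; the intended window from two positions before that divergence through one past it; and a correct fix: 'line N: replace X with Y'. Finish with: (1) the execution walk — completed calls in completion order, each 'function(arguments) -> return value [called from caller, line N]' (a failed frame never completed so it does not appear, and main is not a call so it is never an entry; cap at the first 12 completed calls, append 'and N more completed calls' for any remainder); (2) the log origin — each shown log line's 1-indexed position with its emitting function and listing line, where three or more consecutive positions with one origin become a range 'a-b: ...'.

Answer: the defect is in rate_window at line 53.
Core observation: Nothing in the log betrays the bug — only the output does.
Call chain: main -> rate_window(1, 2) (called at line 63).
First divergence: none (the log streams are identical).
Execution walk:
  sum_active([1, 6, 2, 12, 1]) -> 22  [called from tally_events, line 30]
  probe_limits([1, 6, 2, 12, 1], 1) -> 20  [called from tally_events, line 31]
  tally_events([1, 6, 2, 12, 1], 1) -> 1  [called from main, line 59]
  grade_run([1, 6, 2, 12, 1], 1) -> 0  [called from resolve_slot, line 45]
  resolve_slot([1, 6, 2, 12, 1], 1) -> 2  [called from main, line 61]
  rate_window(1, 2) -> 3  [called from main, line 63]
Log origins:
  1 — tally_events, line 29
  2 — sum_active, line 2
  3-7 — sum_active, line 6
  8 — sum_active, line 7
  9 — probe_limits, line 11
  10 — probe_limits, line 16
  11 — tally_events, line 32
  12 — main, line 60
  13 — resolve_slot, line 44
  14 — grade_run, line 37
  15 — grade_run, line 40
  16 — resolve_slot, line 46
  17 — main, line 62
  18 — rate_window, line 51
A correct fix: line 53: replace `+` with `//`.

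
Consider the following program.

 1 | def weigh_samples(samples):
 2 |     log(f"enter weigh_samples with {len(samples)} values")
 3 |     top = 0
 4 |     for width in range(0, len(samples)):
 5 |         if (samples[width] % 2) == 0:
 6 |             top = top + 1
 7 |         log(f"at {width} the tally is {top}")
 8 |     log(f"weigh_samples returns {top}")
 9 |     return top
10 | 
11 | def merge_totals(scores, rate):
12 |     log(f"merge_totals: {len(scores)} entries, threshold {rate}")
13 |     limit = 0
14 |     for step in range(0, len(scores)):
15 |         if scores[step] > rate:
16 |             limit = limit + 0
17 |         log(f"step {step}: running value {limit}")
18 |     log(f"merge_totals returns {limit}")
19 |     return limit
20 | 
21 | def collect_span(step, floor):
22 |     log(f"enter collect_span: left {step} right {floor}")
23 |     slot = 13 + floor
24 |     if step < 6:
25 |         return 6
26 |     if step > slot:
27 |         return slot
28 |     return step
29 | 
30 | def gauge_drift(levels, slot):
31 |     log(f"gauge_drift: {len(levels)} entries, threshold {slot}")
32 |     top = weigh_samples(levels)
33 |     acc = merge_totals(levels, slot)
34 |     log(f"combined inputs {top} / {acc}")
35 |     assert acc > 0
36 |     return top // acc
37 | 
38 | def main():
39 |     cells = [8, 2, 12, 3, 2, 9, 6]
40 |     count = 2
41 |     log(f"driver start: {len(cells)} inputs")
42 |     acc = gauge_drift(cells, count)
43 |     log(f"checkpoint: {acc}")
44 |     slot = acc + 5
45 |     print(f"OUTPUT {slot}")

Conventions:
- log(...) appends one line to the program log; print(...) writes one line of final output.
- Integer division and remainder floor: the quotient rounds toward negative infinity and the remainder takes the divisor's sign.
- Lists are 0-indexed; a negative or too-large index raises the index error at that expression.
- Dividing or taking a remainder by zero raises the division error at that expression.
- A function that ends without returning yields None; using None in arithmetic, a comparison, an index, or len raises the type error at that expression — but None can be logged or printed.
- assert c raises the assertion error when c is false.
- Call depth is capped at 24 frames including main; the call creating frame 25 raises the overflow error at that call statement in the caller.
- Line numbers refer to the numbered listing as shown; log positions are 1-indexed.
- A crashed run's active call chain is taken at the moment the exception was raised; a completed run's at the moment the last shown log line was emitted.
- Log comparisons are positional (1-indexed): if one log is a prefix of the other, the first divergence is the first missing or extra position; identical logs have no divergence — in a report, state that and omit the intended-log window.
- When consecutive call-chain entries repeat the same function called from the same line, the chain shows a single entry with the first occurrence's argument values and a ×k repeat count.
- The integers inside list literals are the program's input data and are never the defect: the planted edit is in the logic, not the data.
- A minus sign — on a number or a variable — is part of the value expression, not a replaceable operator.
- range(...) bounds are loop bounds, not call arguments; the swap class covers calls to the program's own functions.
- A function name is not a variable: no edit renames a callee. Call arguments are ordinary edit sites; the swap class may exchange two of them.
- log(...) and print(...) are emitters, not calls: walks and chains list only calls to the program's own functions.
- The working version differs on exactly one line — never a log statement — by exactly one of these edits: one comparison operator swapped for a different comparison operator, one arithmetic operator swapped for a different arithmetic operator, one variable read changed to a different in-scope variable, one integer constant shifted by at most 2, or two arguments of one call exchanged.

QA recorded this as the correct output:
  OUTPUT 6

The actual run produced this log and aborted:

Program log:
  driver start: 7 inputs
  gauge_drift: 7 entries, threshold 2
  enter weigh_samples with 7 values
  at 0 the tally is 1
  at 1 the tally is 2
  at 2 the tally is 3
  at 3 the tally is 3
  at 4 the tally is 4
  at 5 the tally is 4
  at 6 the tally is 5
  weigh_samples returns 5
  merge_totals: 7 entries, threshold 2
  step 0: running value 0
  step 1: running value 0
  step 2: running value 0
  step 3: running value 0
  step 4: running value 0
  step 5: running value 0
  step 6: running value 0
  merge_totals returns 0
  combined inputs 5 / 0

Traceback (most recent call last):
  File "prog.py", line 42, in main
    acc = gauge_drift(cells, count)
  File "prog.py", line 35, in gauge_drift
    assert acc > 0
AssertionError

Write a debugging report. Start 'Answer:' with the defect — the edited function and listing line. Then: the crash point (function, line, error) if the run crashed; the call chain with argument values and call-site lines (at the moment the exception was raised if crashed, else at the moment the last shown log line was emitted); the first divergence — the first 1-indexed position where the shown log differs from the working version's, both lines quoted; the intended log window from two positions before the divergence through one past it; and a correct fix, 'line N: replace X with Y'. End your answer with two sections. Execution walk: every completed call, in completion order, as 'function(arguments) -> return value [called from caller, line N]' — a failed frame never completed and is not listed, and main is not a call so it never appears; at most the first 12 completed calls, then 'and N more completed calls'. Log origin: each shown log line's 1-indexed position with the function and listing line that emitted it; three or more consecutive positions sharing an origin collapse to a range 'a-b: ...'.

Answer: the defect is in merge_totals at line 16.
Key fact: At log position 13 the runs split — shown 'step 0: running value 0', but the working version logs 'step 0: running value 1'.
Crash: gauge_drift, line 35, AssertionError.
Call chain: main -> gauge_drift([8, 2, 12, 3, 2, 9, 6], 2) (called at line 42).
First divergence: position 13 — shown 'step 0: running value 0', intended 'step 0: running value 1'.
Intended log window:
  11: weigh_samples returns 5
  12: merge_totals: 7 entries, threshold 2
  13: step 0: running value 1
  14: step 1: running value 1
Execution walk:
  weigh_samples([8, 2, 12, 3, 2, 9, 6]) -> 5  [called from gauge_drift, line 32]
  merge_totals([8, 2, 12, 3, 2, 9, 6], 2) -> 0  [called from gauge_drift, line 33]
Origin of each log line:
  1: emitted by main (line 41)
  2: emitted by gauge_drift (line 31)
  3: emitted by weigh_samples (line 2)
  4-10: emitted by weigh_samples (line 7)
  11: emitted by weigh_samples (line 8)
  12: emitted by merge_totals (line 12)
  13-19: emitted by merge_totals (line 17)
  20: emitted by merge_totals (line 18)
  21: emitted by gauge_drift (line 34)
A correct fix: line 16: replace `0` with `1`.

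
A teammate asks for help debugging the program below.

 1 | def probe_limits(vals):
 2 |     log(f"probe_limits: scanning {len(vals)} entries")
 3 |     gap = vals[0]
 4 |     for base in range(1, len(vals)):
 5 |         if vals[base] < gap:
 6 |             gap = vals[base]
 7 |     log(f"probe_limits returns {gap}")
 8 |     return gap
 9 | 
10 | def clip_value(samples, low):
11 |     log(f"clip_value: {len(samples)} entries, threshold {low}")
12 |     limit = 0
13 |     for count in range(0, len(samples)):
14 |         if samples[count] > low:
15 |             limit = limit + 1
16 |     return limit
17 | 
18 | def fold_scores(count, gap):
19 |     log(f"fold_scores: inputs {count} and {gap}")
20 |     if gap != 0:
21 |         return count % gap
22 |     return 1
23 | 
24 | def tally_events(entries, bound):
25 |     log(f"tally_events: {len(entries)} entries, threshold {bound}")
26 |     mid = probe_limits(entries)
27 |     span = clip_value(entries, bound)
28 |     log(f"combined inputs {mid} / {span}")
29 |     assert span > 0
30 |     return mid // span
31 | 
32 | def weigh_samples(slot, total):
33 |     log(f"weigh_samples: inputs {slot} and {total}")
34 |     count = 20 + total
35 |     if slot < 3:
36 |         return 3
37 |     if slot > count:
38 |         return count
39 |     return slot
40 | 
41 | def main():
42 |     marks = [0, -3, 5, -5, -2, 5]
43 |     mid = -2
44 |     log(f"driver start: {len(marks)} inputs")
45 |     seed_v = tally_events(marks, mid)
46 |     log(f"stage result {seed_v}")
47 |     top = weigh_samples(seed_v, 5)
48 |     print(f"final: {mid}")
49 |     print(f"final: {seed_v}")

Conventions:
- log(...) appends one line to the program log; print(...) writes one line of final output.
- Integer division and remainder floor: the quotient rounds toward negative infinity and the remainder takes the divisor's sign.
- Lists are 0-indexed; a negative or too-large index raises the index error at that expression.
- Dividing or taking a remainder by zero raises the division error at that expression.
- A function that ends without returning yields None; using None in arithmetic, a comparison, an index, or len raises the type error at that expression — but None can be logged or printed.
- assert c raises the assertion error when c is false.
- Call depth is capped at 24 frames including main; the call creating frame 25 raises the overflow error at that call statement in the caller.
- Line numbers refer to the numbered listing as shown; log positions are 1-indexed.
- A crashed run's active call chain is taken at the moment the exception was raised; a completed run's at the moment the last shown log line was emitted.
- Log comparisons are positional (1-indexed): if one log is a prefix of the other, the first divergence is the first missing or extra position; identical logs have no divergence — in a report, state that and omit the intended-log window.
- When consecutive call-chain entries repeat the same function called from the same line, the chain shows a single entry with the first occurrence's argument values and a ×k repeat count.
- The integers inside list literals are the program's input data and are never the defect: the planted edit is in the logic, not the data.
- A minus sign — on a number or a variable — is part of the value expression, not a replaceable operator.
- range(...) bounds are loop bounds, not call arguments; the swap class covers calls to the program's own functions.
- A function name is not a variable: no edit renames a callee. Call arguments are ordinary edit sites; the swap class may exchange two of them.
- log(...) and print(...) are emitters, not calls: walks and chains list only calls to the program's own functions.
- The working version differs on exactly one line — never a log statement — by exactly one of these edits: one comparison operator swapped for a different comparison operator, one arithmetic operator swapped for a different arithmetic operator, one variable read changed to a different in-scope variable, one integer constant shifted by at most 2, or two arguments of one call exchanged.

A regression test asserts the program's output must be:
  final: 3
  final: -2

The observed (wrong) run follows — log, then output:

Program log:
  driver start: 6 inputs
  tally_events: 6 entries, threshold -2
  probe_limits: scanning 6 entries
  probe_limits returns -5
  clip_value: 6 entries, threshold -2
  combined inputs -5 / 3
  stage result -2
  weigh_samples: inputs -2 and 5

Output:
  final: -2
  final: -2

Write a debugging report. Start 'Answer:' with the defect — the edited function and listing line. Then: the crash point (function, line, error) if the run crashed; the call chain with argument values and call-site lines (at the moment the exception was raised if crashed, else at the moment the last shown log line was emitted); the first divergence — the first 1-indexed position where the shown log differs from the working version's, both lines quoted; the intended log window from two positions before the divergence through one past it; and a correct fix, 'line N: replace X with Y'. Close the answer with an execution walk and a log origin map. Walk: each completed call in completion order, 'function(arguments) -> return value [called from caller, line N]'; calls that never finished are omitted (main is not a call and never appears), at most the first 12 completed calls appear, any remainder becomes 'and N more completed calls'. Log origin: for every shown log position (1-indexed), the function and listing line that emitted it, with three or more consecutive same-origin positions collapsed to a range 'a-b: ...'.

Answer: the defect is in main at line 48.
Key observation: Log streams are identical — the defect surfaces only in the printed output.
Call chain: main -> weigh_samples(-2, 5) (called at line 47).
First divergence: none — the logs agree in full.
Execution walk:
  probe_limits([0, -3, 5, -5, -2, 5]) -> -5  [called from tally_events, line 26]
  clip_value([0, -3, 5, -5, -2, 5], -2) -> 3  [called from tally_events, line 27]
  tally_events([0, -3, 5, -5, -2, 5], -2) -> -2  [called from main, line 45]
  weigh_samples(-2, 5) -> 3  [called from main, line 47]
Log origin:
  1: logged in main at line 44
  2: logged in tally_events at line 25
  3: logged in probe_limits at line 2
  4: logged in probe_limits at line 7
  5: logged in clip_value at line 11
  6: logged in tally_events at line 28
  7: logged in main at line 46
  8: logged in weigh_samples at line 33
A correct fix: line 48: replace `mid` with `top`.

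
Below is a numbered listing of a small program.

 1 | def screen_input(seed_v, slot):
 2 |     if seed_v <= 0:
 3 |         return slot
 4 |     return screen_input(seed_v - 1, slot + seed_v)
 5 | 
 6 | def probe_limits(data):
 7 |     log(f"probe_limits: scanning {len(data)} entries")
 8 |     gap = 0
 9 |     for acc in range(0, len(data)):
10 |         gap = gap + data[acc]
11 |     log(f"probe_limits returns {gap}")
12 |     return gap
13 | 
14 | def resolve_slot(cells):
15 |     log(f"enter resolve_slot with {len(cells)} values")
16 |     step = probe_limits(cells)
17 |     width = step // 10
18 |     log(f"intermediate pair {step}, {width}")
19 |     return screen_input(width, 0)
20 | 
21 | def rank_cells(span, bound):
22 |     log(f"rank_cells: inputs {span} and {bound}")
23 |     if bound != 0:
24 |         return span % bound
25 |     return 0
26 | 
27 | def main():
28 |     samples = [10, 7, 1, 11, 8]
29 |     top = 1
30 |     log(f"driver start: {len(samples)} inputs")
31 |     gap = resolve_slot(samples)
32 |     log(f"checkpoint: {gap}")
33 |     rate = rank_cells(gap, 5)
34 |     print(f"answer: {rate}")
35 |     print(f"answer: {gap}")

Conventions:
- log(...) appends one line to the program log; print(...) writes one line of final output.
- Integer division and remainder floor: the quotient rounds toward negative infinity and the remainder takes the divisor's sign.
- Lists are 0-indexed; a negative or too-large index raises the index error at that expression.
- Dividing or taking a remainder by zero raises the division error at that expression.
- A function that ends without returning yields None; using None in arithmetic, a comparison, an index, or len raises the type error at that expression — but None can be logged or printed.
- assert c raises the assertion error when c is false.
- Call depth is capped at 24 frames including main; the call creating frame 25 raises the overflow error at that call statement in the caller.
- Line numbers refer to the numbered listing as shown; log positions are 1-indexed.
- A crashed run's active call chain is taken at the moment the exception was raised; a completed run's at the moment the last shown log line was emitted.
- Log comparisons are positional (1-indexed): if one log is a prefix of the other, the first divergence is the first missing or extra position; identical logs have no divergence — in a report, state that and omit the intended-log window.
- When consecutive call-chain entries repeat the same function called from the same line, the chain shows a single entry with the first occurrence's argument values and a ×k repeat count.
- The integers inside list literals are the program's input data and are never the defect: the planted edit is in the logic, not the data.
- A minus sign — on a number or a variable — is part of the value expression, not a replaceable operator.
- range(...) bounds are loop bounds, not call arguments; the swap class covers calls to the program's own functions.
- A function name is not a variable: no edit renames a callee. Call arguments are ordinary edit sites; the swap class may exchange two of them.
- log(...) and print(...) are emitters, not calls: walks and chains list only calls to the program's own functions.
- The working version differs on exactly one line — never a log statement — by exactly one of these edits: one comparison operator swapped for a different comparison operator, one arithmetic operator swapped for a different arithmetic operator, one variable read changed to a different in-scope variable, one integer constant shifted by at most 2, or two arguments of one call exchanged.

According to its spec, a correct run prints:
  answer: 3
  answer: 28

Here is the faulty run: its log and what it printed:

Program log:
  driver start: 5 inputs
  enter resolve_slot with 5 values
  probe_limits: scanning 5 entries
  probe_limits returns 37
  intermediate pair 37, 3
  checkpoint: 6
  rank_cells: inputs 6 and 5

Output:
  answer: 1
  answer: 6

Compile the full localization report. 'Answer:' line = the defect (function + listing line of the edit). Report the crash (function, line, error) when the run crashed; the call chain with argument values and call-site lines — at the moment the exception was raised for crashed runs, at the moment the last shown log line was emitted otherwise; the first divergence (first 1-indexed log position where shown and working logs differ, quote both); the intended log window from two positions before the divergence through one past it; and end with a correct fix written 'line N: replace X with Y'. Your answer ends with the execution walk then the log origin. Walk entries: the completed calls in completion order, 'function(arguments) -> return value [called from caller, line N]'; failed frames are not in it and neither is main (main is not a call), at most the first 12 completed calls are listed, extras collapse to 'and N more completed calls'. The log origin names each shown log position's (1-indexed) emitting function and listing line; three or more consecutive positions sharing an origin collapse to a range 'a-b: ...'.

Answer: the defect is in resolve_slot at line 17.
Core observation: Log line 5 is where behavior first shows: 'intermediate pair 37, 3' appears instead of 'intermediate pair 37, 7'.
Call chain: main -> rank_cells(6, 5) (called at line 33).
First divergence: at position 5 the run shows 'intermediate pair 37, 3' where the working version logs 'intermediate pair 37, 7'.
Intended log window:
  3: probe_limits: scanning 5 entries
  4: probe_limits returns 37
  5: intermediate pair 37, 7
  6: checkpoint: 28
Execution walk:
  probe_limits([10, 7, 1, 11, 8]) -> 37  [called from resolve_slot, line 16]
  screen_input(0, 6) -> 6  [called from screen_input, line 4]
  screen_input(1, 5) -> 6  [called from screen_input, line 4]
  screen_input(2, 3) -> 6  [called from screen_input, line 4]
  screen_input(3, 0) -> 6  [called from resolve_slot, line 19]
  resolve_slot([10, 7, 1, 11, 8]) -> 6  [called from main, line 31]
  rank_cells(6, 5) -> 1  [called from main, line 33]
Origin of each log line:
  1: emitted by main (line 30)
  2: emitted by resolve_slot (line 15)
  3: emitted by probe_limits (line 7)
  4: emitted by probe_limits (line 11)
  5: emitted by resolve_slot (line 18)
  6: emitted by main (line 32)
  7: emitted by rank_cells (line 22)
A correct fix: line 17: replace `//` with `%`.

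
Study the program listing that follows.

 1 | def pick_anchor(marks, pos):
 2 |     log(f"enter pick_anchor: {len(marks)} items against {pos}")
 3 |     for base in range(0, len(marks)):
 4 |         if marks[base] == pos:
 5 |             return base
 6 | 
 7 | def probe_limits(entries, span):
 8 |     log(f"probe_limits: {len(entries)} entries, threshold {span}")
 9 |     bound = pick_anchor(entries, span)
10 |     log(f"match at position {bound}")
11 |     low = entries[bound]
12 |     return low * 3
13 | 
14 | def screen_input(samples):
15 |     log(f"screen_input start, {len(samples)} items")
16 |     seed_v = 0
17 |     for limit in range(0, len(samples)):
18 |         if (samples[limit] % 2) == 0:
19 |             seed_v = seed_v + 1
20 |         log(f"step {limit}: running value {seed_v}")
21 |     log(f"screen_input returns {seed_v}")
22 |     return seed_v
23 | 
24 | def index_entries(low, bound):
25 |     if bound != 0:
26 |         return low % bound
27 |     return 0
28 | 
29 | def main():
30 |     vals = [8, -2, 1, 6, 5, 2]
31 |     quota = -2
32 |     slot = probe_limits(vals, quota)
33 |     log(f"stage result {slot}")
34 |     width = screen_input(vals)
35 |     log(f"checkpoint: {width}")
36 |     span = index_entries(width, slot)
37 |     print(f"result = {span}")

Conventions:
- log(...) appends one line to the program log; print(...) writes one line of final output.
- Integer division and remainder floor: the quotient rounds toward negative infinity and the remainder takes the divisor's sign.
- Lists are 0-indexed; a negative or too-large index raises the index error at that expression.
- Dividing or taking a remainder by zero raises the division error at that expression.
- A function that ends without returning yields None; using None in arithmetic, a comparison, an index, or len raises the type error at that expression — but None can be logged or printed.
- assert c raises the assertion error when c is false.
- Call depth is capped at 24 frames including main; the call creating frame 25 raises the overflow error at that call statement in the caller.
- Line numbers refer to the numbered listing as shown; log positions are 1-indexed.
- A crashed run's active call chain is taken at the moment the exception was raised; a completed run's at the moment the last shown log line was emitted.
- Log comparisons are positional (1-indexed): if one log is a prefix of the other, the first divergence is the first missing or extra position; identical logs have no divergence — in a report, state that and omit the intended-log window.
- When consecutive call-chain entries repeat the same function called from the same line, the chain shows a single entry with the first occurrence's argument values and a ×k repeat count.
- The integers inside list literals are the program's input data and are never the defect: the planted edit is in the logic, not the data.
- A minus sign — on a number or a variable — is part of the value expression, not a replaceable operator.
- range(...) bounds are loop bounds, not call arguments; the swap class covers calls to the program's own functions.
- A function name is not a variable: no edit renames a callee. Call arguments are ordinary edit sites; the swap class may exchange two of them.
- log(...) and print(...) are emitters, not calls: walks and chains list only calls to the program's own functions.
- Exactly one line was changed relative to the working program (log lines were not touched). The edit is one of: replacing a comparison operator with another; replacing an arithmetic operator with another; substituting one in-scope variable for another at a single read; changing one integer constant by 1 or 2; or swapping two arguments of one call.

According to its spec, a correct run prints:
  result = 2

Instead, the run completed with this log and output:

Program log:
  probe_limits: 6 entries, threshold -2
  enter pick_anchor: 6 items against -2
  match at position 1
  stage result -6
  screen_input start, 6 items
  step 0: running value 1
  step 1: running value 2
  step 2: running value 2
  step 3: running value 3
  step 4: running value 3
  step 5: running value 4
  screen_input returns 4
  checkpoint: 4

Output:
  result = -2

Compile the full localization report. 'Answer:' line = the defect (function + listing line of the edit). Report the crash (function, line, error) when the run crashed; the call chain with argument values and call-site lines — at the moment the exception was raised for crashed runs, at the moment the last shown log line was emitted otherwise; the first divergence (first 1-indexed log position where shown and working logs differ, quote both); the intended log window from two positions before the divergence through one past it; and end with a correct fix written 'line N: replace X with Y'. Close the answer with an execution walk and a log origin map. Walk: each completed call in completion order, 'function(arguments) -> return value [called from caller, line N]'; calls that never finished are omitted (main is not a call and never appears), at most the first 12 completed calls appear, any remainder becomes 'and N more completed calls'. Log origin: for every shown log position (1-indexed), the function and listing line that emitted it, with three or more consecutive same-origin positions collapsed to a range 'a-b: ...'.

Answer: the defect is in main at line 36.
Key fact: Log streams are identical — the defect surfaces only in the printed output.
Call chain: main.
First divergence: there is none — every log position agrees.
Execution walk:
  pick_anchor([8, -2, 1, 6, 5, 2], -2) -> 1  [called from probe_limits, line 9]
  probe_limits([8, -2, 1, 6, 5, 2], -2) -> -6  [called from main, line 32]
  screen_input([8, -2, 1, 6, 5, 2]) -> 4  [called from main, line 34]
  index_entries(4, -6) -> -2  [called from main, line 36]
Log line origins:
  1 — probe_limits, line 8
  2 — pick_anchor, line 2
  3 — probe_limits, line 10
  4 — main, line 33
  5 — screen_input, line 15
  6-11 — screen_input, line 20
  12 — screen_input, line 21
  13 — main, line 35
A correct fix: line 36: replace `index_entries(width, slot)` with `index_entries(slot, width)`.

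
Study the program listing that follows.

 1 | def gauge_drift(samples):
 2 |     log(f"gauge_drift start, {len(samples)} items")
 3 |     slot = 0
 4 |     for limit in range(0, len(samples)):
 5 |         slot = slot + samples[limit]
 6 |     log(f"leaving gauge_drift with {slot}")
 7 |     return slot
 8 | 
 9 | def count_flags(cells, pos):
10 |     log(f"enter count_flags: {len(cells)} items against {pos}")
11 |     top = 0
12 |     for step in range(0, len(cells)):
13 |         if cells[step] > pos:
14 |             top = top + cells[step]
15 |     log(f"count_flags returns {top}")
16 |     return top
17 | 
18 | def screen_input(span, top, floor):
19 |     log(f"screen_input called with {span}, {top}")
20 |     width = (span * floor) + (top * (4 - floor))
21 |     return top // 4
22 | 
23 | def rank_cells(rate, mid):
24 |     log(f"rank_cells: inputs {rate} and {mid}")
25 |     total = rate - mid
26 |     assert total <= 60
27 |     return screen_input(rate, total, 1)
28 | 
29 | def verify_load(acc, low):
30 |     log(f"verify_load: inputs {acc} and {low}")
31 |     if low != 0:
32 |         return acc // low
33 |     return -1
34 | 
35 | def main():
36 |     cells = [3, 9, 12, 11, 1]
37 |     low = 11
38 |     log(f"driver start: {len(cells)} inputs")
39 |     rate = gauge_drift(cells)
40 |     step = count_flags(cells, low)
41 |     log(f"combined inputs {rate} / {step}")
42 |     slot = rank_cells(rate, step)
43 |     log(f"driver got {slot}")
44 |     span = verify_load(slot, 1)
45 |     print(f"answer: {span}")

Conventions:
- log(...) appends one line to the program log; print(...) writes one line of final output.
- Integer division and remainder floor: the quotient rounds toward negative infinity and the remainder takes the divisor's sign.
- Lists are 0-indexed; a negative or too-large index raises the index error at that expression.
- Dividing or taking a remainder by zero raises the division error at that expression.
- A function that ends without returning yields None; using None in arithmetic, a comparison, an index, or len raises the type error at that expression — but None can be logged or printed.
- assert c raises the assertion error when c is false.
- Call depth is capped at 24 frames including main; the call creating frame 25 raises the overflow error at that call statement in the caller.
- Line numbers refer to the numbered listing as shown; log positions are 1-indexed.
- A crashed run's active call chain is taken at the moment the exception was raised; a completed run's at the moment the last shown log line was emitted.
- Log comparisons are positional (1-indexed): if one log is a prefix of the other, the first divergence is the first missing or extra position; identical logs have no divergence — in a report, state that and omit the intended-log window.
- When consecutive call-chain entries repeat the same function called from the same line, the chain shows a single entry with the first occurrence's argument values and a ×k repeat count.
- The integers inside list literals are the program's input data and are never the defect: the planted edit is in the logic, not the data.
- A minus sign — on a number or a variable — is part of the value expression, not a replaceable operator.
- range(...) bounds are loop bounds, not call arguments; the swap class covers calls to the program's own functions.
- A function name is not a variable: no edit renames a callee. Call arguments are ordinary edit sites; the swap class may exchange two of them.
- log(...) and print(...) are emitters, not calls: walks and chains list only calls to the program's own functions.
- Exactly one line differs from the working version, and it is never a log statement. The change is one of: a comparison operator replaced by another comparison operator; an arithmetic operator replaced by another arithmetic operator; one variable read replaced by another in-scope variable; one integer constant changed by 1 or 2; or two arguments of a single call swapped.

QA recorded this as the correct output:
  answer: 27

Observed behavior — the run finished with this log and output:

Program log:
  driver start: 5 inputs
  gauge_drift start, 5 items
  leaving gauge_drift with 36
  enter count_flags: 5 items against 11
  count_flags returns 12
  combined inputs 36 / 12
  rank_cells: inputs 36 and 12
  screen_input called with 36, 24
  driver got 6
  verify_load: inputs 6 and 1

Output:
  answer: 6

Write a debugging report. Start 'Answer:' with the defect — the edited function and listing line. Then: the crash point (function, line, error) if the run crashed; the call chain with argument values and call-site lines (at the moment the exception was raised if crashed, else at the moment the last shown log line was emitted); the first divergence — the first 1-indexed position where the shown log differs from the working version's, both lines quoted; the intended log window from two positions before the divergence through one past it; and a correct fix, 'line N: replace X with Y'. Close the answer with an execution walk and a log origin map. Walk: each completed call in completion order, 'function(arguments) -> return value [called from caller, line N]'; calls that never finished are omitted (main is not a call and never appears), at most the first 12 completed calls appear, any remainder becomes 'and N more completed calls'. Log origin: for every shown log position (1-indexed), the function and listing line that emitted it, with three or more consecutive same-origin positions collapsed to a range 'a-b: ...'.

Answer: the defect is in screen_input at line 21.
Key fact: The earliest visible damage is log position 9 — 'driver got 6' rather than the intended 'driver got 27'.
Call chain: main -> verify_load(6, 1) (called at line 44).
First divergence: position 9 — the shown line 'driver got 6' should read 'driver got 27'.
Intended log window:
  7: rank_cells: inputs 36 and 12
  8: screen_input called with 36, 24
  9: driver got 27
  10: verify_load: inputs 27 and 1
Execution walk:
  gauge_drift([3, 9, 12, 11, 1]) -> 36  [called from main, line 39]
  count_flags([3, 9, 12, 11, 1], 11) -> 12  [called from main, line 40]
  screen_input(36, 24, 1) -> 6  [called from rank_cells, line 27]
  rank_cells(36, 12) -> 6  [called from main, line 42]
  verify_load(6, 1) -> 6  [called from main, line 44]
Log origins:
  1: logged in main at line 38
  2: logged in gauge_drift at line 2
  3: logged in gauge_drift at line 6
  4: logged in count_flags at line 10
  5: logged in count_flags at line 15
  6: logged in main at line 41
  7: logged in rank_cells at line 24
  8: logged in screen_input at line 19
  9: logged in main at line 43
  10: logged in verify_load at line 30
A correct fix: line 21: replace `top` with `width`.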